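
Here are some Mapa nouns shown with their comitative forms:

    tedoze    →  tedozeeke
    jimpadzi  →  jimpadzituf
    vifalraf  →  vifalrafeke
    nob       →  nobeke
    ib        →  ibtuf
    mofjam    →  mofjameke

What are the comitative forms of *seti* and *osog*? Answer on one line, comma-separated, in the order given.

setituf, osogeke

The suffix is conditioned by the last vowel: -tuf when the last vowel of the stem is a high vowel (*jimpadzi*, *ib*); -eke when the last vowel of the stem is a non-high vowel (*tedoze*, *vifalraf*, *nob*, *mofjam*).
Since the last vowel of *seti* is /i/ (a high vowel), it takes -tuf, giving *setituf*.
*osog*: last vowel = /o/, a non-high vowel → -eke → *osogeke*.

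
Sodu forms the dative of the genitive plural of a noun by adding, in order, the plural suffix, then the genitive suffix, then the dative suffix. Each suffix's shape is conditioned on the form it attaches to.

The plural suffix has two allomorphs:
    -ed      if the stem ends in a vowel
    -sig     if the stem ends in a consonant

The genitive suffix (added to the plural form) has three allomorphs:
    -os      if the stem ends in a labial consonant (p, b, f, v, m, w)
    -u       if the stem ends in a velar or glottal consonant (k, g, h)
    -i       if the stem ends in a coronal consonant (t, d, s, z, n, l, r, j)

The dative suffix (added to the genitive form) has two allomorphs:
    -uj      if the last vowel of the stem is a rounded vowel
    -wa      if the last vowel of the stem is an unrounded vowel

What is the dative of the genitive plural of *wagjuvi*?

*wagjuvi*: final sound = /i/, a vowel → -ed → *wagjuvied*.
Since the final consonant of the plural form *wagjuvied* is /d/ (coronal), it takes -i, giving *wagjuviedi*.
The genitive form *wagjuviedi*: last vowel = /i/, an unrounded vowel → -wa → *wagjuviediwa*.

wagjuviediwa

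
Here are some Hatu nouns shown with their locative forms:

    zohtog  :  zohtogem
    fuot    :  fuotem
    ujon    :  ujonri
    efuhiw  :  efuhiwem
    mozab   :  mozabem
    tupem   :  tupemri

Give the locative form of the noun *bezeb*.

bezebem

The pattern is nasality of the final consonant: -ri when the stem ends in a nasal (*ujon*, *tupem*); -em when the stem ends in a non-nasal consonant (*zohtog*, *fuot*, *efuhiw*, *mozab*).
Since the final consonant of *bezeb* is /b/ (non-nasal), it takes -em, giving *bezebem*.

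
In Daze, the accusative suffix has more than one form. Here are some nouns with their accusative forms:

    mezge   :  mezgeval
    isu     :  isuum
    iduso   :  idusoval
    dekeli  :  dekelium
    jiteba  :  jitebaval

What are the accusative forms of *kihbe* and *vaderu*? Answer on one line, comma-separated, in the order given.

kihbeval, vaderuum

The pattern is height harmony: -um when the last vowel of the stem is a high vowel (*isu*, *dekeli*); -val when the last vowel of the stem is a non-high vowel (*mezge*, *iduso*, *jiteba*).
*kihbe* — last vowel /e/ (a non-high vowel) → -val → *kihbeval*.
*vaderu* — last vowel /u/ (a high vowel) → -um → *vaderuum*.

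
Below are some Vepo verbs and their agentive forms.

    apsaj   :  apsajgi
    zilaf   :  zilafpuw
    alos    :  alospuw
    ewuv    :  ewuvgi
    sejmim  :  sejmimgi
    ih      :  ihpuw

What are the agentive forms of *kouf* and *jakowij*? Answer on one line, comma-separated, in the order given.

koufpuw, jakowijgi

The suffix is conditioned by the final consonant: -puw when the stem ends in a voiceless consonant (*zilaf*, *alos*, *ih*); -gi when the stem ends in a voiced consonant (*apsaj*, *ewuv*, *sejmim*).
*kouf* — final consonant /f/ (voiceless) → -puw → *koufpuw*.
*jakowij*: final consonant = /j/, voiced → -gi → *jakowijgi*.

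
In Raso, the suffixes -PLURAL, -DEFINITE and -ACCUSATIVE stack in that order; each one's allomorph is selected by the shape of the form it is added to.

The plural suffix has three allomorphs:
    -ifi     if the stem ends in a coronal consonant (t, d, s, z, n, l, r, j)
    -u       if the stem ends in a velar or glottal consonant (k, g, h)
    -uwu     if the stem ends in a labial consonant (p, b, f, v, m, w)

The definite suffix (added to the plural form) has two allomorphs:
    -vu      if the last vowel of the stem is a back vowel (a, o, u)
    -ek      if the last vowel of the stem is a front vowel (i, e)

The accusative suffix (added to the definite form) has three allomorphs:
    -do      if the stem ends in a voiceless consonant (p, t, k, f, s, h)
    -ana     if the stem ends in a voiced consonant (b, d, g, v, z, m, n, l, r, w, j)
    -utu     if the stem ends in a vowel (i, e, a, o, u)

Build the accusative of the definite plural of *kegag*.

kegaguvuutu

The final consonant of *kegag* is /g/, which is velar/glottal, so the plural suffix is -u, giving *kegagu*.
The last vowel of the plural form *kegagu* is /u/, which is a back vowel, so the definite suffix is -vu, giving *kegaguvu*.
The final sound of the definite form *kegaguvu* is /u/, which is a vowel, so the accusative suffix is -utu, giving *kegaguvuutu*.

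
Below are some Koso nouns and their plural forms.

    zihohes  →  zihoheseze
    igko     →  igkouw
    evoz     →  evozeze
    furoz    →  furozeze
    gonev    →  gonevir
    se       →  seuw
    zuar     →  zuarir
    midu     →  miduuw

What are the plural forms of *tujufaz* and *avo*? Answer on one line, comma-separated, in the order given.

Looking at the final sound of each stem: -eze when the stem ends in a sibilant (*zihohes*, *evoz*, *furoz*); -ir when the stem ends in a non-sibilant consonant (*gonev*, *zuar*); -uw when the stem ends in a vowel (*igko*, *se*, *midu*).
The final sound of *tujufaz* is /z/, which is a sibilant, so the suffix is -eze, giving *tujufazeze*.
Since the final sound of *avo* is /o/ (a vowel), it takes -uw, giving *avouw*.

tujufazeze, avouw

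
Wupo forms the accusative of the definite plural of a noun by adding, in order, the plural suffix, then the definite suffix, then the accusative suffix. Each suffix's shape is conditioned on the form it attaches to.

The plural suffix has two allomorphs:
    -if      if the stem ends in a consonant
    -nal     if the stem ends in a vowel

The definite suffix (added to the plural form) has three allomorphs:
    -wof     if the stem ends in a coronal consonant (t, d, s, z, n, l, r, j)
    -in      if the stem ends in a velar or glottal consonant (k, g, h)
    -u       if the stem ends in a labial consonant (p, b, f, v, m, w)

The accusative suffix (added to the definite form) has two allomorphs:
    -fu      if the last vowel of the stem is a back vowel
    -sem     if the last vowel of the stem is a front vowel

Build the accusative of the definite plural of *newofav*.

Since the final sound of *newofav* is /v/ (a consonant), it takes -if, giving *newofavif*.
The plural form *newofavif* — final consonant /f/ (labial) → -u → *newofavifu*.
Since the last vowel of the definite form *newofavifu* is /u/ (a back vowel), it takes -fu, giving *newofavifufu*.

newofavifufu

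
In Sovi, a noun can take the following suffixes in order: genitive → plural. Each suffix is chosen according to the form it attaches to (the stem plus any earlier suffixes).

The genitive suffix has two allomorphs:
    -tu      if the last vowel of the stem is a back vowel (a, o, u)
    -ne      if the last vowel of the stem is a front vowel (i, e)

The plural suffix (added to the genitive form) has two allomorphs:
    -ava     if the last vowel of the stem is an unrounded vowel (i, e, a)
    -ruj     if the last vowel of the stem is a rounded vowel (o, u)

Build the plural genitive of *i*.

Since the last vowel of *i* is /i/ (a front vowel), it takes -ne, giving *ine*.
The genitive form *ine*: last vowel = /e/, an unrounded vowel → -ava → *ineava*.

ineava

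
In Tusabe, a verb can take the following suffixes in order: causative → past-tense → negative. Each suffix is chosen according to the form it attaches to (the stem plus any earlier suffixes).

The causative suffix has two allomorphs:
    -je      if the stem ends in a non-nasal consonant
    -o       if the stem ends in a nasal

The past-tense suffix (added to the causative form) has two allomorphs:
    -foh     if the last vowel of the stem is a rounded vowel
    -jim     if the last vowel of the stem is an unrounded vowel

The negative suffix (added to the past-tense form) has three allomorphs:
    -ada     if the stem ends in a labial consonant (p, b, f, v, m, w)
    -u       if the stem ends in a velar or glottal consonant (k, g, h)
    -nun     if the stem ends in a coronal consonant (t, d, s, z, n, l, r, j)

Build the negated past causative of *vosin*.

vosinofohu

Since the final consonant of *vosin* is /n/ (a nasal), it takes -o, giving *vosino*.
The causative form *vosino* — last vowel /o/ (a rounded vowel) → -foh → *vosinofoh*.
Since the final consonant of the past-tense form *vosinofoh* is /h/ (velar/glottal), it takes -u, giving *vosinofohu*.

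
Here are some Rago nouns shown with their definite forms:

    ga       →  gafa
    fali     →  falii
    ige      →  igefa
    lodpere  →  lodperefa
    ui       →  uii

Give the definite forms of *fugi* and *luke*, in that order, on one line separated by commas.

The suffix is conditioned by the last vowel: -i when the last vowel of the stem is a high vowel (*fali*, *ui*); -fa when the last vowel of the stem is a non-high vowel (*ga*, *ige*, *lodpere*).
*fugi*: last vowel = /i/, a high vowel → -i → *fugii*.
Since the last vowel of *luke* is /e/ (a non-high vowel), it takes -fa, giving *lukefa*.

fugii, lukefa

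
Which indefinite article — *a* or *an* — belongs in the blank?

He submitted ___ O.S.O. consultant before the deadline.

The indefinite article is chosen by the initial *sound* of the following word, not its spelling.
The initialism *O.S.O.* is read letter by letter; the first letter, O, is pronounced /oʊ/, which begins with a vowel sound.
So the article is *an*: He submitted an O.S.O. consultant before the deadline.

an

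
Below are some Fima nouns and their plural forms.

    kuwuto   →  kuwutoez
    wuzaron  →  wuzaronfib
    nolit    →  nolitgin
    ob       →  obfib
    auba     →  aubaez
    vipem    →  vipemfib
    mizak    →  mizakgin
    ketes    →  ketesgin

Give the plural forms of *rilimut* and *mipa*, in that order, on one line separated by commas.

The pattern is voicing of the final sound: -gin when the stem ends in a voiceless consonant (*nolit*, *mizak*, *ketes*); -fib when the stem ends in a voiced consonant (*wuzaron*, *ob*, *vipem*); -ez when the stem ends in a vowel (*kuwuto*, *auba*).
*rilimut* — final sound /t/ (a voiceless consonant) → -gin → *rilimutgin*.
*mipa*: final sound = /a/, a vowel → -ez → *mipaez*.

rilimutgin, mipaez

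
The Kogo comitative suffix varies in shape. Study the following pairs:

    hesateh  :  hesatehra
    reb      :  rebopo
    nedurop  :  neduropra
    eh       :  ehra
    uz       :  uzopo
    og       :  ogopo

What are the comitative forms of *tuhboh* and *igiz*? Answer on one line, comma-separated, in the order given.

tuhbohra, igizopo

The alternation tracks the final consonant of the stem — -ra when the stem ends in a voiceless consonant (*hesateh*, *nedurop*, *eh*); -opo when the stem ends in a voiced consonant (*reb*, *uz*, *og*).
*tuhboh* — final consonant /h/ (voiceless) → -ra → *tuhbohra*.
Since the final consonant of *igiz* is /z/ (voiced), it takes -opo, giving *igizopo*.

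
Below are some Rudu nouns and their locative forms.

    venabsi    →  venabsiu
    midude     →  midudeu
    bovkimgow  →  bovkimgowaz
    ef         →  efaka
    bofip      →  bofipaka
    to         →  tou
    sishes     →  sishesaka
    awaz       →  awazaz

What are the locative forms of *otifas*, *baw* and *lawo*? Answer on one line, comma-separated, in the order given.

otifasaka, bawaz, lawou

The alternation tracks the final sound of the stem — -aka when the stem ends in a voiceless consonant (*ef*, *bofip*, *sishes*); -az when the stem ends in a voiced consonant (*bovkimgow*, *awaz*); -u when the stem ends in a vowel (*venabsi*, *midude*, *to*).
Since the final sound of *otifas* is /s/ (a voiceless consonant), it takes -aka, giving *otifasaka*.
*baw* — final sound /w/ (a voiced consonant) → -az → *bawaz*.
Since the final sound of *lawo* is /o/ (a vowel), it takes -u, giving *lawou*.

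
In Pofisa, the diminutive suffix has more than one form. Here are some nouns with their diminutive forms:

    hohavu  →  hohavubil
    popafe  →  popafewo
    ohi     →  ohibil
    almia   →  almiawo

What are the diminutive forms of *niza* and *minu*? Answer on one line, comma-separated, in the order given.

The suffix is conditioned by the last vowel: -bil when the last vowel of the stem is a high vowel (*hohavu*, *ohi*); -wo when the last vowel of the stem is a non-high vowel (*popafe*, *almia*).
*niza*: last vowel = /a/, a non-high vowel → -wo → *nizawo*.
The last vowel of *minu* is /u/, which is a high vowel, so the suffix is -bil, giving *minubil*.

nizawo, minubil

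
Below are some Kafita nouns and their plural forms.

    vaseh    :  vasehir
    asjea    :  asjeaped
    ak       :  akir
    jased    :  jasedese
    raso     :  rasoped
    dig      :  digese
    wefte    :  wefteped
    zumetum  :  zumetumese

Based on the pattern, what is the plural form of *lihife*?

lihifeped

Looking at the final sound of each stem: -ir when the stem ends in a voiceless consonant (*vaseh*, *ak*); -ese when the stem ends in a voiced consonant (*jased*, *dig*, *zumetum*); -ped when the stem ends in a vowel (*asjea*, *raso*, *wefte*).
*lihife*: final sound = /e/, a vowel → -ped → *lihifeped*.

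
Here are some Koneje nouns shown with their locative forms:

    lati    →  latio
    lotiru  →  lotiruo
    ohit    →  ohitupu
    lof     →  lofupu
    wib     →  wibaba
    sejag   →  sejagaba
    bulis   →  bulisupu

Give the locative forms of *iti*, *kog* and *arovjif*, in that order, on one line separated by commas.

The pattern is voicing of the final sound: -upu when the stem ends in a voiceless consonant (*ohit*, *lof*, *bulis*); -aba when the stem ends in a voiced consonant (*wib*, *sejag*); -o when the stem ends in a vowel (*lati*, *lotiru*).
*iti*: final sound = /i/, a vowel → -o → *itio*.
*kog*: final sound = /g/, a voiced consonant → -aba → *kogaba*.
The final sound of *arovjif* is /f/, which is a voiceless consonant, so the suffix is -upu, giving *arovjifupu*.

itio, kogaba, arovjifupu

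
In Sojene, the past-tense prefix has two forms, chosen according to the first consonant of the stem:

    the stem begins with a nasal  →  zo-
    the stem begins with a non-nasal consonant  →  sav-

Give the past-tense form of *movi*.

zomovi

*movi*: first consonant = /m/, a nasal → zo- → *zomovi*.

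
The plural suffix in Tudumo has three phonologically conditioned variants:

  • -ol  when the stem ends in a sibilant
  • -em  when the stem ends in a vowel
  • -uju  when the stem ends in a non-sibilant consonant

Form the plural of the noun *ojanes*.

Since the final sound of *ojanes* is /s/ (a sibilant), it takes -ol, giving *ojanesol*.

ojanesol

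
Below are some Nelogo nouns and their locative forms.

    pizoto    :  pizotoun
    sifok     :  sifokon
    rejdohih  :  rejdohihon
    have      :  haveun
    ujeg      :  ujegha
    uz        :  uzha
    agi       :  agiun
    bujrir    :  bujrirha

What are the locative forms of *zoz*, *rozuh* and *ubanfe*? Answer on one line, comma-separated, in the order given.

The alternation tracks the final sound of the stem — -on when the stem ends in a voiceless consonant (*sifok*, *rejdohih*); -ha when the stem ends in a voiced consonant (*ujeg*, *uz*, *bujrir*); -un when the stem ends in a vowel (*pizoto*, *have*, *agi*).
*zoz*: final sound = /z/, a voiced consonant → -ha → *zozha*.
*rozuh*: final sound = /h/, a voiceless consonant → -on → *rozuhon*.
Since the final sound of *ubanfe* is /e/ (a vowel), it takes -un, giving *ubanfeun*.

zozha, rozuhon, ubanfeun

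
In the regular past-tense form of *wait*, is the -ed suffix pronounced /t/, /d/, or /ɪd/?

/ɪd/

The stem *wait* ends in /t/ or /d/.
The -ed suffix is realized as /ɪd/ after /t, d/; as /t/ after other voiceless consonants; and as /d/ after other voiced sounds.
So -ed on *wait* is pronounced /ɪd/.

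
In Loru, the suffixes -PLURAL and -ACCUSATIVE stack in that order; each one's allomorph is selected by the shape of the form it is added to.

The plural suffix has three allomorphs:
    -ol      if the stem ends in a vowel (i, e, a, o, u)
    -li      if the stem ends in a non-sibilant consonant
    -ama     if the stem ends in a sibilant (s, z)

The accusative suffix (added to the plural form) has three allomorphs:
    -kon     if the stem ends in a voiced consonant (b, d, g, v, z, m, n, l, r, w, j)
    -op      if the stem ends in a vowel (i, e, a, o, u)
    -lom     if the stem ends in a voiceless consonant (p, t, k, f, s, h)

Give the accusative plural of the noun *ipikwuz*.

*ipikwuz*: final sound = /z/, a sibilant → -ama → *ipikwuzama*.
The plural form *ipikwuzama* — final sound /a/ (a vowel) → -op → *ipikwuzamaop*.

ipikwuzamaop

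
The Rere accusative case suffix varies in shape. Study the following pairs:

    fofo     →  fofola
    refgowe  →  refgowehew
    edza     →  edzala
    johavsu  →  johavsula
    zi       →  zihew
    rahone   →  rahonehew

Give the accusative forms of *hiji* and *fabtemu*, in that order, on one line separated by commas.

hijihew, fabtemula

The pattern is front/back vowel harmony: -hew when the last vowel of the stem is a front vowel (*refgowe*, *zi*, *rahone*); -la when the last vowel of the stem is a back vowel (*fofo*, *edza*, *johavsu*).
Since the last vowel of *hiji* is /i/ (a front vowel), it takes -hew, giving *hijihew*.
Since the last vowel of *fabtemu* is /u/ (a back vowel), it takes -la, giving *fabtemula*.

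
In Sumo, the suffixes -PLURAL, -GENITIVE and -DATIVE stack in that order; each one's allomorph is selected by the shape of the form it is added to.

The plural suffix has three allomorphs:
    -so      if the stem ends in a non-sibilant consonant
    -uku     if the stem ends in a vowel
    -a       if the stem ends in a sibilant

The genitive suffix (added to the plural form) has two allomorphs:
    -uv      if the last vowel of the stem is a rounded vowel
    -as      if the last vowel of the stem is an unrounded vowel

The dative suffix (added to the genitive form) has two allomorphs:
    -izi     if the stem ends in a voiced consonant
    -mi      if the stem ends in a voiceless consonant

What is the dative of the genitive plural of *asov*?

*asov*: final sound = /v/, a non-sibilant consonant → -so → *asovso*.
Since the last vowel of the plural form *asovso* is /o/ (a rounded vowel), it takes -uv, giving *asovsouv*.
The genitive form *asovsouv*: final consonant = /v/, voiced → -izi → *asovsouvizi*.

asovsouvizi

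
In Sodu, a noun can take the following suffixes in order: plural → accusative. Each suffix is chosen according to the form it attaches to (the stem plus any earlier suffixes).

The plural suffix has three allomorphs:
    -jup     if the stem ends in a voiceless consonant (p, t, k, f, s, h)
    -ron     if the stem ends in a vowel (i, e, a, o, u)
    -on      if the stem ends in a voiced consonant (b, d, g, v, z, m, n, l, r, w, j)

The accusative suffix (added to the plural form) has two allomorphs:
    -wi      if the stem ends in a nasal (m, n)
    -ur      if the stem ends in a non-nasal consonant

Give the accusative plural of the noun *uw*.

The final sound of *uw* is /w/, which is a voiced consonant, so the plural suffix is -on, giving *uwon*.
Since the final consonant of the plural form *uwon* is /n/ (a nasal), it takes -wi, giving *uwonwi*.

uwonwi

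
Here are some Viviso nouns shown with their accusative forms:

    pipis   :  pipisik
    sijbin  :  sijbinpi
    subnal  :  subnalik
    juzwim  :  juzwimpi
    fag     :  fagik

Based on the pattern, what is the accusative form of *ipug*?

ipugik

The alternation tracks the final consonant of the stem — -pi when the stem ends in a nasal (*sijbin*, *juzwim*); -ik when the stem ends in a non-nasal consonant (*pipis*, *subnal*, *fag*).
*ipug*: final consonant = /g/, non-nasal → -ik → *ipugik*.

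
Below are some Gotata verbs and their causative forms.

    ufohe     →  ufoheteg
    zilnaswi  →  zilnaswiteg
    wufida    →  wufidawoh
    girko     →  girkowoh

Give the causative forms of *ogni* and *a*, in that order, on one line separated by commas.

Looking at the last vowel of each stem: -teg when the last vowel of the stem is a front vowel (*ufohe*, *zilnaswi*); -woh when the last vowel of the stem is a back vowel (*wufida*, *girko*).
The last vowel of *ogni* is /i/, which is a front vowel, so the suffix is -teg, giving *ogniteg*.
*a* — last vowel /a/ (a back vowel) → -woh → *awoh*.

ogniteg, awoh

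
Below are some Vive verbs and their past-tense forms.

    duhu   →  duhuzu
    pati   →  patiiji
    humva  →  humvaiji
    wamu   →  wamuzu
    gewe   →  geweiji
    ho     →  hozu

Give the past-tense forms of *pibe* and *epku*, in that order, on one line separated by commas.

The alternation tracks the last vowel of the stem — -zu when the last vowel of the stem is a rounded vowel (*duhu*, *wamu*, *ho*); -iji when the last vowel of the stem is an unrounded vowel (*pati*, *humva*, *gewe*).
Since the last vowel of *pibe* is /e/ (an unrounded vowel), it takes -iji, giving *pibeiji*.
*epku* — last vowel /u/ (a rounded vowel) → -zu → *epkuzu*.

pibeiji, epkuzu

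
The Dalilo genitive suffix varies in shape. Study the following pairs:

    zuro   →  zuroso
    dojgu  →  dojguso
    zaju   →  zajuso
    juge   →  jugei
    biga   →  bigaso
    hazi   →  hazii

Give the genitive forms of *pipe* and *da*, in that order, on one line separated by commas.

pipei, daso

The suffix is conditioned by the last vowel: -i when the last vowel of the stem is a front vowel (*juge*, *hazi*); -so when the last vowel of the stem is a back vowel (*zuro*, *dojgu*, *zaju*, *biga*).
*pipe* — last vowel /e/ (a front vowel) → -i → *pipei*.
Since the last vowel of *da* is /a/ (a back vowel), it takes -so, giving *daso*.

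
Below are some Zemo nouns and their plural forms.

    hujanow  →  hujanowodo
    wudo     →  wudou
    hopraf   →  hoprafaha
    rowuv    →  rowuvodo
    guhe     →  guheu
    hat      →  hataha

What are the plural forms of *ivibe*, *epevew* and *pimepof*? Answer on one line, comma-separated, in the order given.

Looking at the final sound of each stem: -aha when the stem ends in a voiceless consonant (*hopraf*, *hat*); -odo when the stem ends in a voiced consonant (*hujanow*, *rowuv*); -u when the stem ends in a vowel (*wudo*, *guhe*).
*ivibe*: final sound = /e/, a vowel → -u → *ivibeu*.
*epevew* — final sound /w/ (a voiced consonant) → -odo → *epevewodo*.
The final sound of *pimepof* is /f/, which is a voiceless consonant, so the suffix is -aha, giving *pimepofaha*.

ivibeu, epevewodo, pimepofaha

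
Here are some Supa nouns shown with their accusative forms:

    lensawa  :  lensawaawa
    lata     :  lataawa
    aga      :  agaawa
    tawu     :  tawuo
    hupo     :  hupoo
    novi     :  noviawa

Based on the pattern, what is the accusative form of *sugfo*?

sugfoo

Looking at the last vowel of each stem: -o when the last vowel of the stem is a rounded vowel (*tawu*, *hupo*); -awa when the last vowel of the stem is an unrounded vowel (*lensawa*, *lata*, *aga*, *novi*).
*sugfo* — last vowel /o/ (a rounded vowel) → -o → *sugfoo*.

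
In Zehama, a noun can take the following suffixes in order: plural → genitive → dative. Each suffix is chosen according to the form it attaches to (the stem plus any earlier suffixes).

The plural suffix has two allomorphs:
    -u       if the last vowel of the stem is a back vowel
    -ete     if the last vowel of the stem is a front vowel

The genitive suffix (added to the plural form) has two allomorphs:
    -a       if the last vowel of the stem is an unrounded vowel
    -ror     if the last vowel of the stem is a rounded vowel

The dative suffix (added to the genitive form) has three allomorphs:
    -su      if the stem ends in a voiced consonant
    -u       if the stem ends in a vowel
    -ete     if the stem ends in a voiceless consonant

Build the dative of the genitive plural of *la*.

*la* — last vowel /a/ (a back vowel) → -u → *lau*.
The plural form *lau*: last vowel = /u/, a rounded vowel → -ror → *lauror*.
Since the final sound of the genitive form *lauror* is /r/ (a voiced consonant), it takes -su, giving *laurorsu*.

laurorsu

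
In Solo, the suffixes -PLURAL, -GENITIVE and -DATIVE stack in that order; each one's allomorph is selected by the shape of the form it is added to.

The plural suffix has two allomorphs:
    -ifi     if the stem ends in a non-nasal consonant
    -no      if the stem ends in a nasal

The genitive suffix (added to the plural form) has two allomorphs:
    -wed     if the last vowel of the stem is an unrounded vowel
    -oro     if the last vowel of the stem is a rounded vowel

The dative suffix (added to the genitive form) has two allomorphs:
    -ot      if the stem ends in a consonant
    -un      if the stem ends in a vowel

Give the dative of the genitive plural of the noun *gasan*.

gasannooroun

Since the final consonant of *gasan* is /n/ (a nasal), it takes -no, giving *gasanno*.
The plural form *gasanno* — last vowel /o/ (a rounded vowel) → -oro → *gasannooro*.
Since the final sound of the genitive form *gasannooro* is /o/ (a vowel), it takes -un, giving *gasannooroun*.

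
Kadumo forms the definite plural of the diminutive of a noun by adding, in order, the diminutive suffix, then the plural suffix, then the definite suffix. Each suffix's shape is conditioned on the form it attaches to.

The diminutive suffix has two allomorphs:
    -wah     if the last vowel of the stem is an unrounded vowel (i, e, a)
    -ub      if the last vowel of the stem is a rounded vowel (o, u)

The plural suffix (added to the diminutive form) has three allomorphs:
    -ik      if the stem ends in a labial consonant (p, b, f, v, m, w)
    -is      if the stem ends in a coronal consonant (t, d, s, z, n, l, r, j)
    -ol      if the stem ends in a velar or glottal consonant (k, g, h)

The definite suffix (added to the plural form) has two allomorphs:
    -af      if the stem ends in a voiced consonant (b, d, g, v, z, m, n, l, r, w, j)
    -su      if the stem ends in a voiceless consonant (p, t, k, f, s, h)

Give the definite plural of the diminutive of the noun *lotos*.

*lotos*: last vowel = /o/, a rounded vowel → -ub → *lotosub*.
The diminutive form *lotosub* — final consonant /b/ (labial) → -ik → *lotosubik*.
The plural form *lotosubik* — final consonant /k/ (voiceless) → -su → *lotosubiksu*.

lotosubiksu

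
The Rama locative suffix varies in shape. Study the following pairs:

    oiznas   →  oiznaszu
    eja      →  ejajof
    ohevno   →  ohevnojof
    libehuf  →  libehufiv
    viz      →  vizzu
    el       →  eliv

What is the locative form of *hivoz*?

hivozzu

The suffix is conditioned by the final sound: -zu when the stem ends in a sibilant (*oiznas*, *viz*); -iv when the stem ends in a non-sibilant consonant (*libehuf*, *el*); -jof when the stem ends in a vowel (*eja*, *ohevno*).
The final sound of *hivoz* is /z/, which is a sibilant, so the suffix is -zu, giving *hivozzu*.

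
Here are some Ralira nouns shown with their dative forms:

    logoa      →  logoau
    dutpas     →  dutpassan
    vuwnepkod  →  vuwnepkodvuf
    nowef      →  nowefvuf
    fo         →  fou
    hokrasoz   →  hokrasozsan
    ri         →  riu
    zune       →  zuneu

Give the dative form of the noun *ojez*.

The suffix is conditioned by the final sound: -san when the stem ends in a sibilant (*dutpas*, *hokrasoz*); -vuf when the stem ends in a non-sibilant consonant (*vuwnepkod*, *nowef*); -u when the stem ends in a vowel (*logoa*, *fo*, *ri*, *zune*).
*ojez* — final sound /z/ (a sibilant) → -san → *ojezsan*.

ojezsan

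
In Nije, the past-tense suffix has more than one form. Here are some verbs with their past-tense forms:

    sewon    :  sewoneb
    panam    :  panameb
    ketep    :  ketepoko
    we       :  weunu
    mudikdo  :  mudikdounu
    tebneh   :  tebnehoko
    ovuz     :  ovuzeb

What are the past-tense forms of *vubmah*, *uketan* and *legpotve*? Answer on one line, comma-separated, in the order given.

vubmahoko, uketaneb, legpotveunu

The alternation tracks the final sound of the stem — -oko when the stem ends in a voiceless consonant (*ketep*, *tebneh*); -eb when the stem ends in a voiced consonant (*sewon*, *panam*, *ovuz*); -unu when the stem ends in a vowel (*we*, *mudikdo*).
*vubmah* — final sound /h/ (a voiceless consonant) → -oko → *vubmahoko*.
The final sound of *uketan* is /n/, which is a voiced consonant, so the suffix is -eb, giving *uketaneb*.
*legpotve*: final sound = /e/, a vowel → -unu → *legpotveunu*.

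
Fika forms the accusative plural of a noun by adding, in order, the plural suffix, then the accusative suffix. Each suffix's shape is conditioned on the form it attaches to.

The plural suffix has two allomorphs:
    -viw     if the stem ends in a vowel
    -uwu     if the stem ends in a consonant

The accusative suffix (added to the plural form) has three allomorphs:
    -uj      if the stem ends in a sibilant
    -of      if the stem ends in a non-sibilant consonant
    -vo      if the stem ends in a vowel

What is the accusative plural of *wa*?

Since the final sound of *wa* is /a/ (a vowel), it takes -viw, giving *waviw*.
The plural form *waviw* — final sound /w/ (a non-sibilant consonant) → -of → *waviwof*.

waviwof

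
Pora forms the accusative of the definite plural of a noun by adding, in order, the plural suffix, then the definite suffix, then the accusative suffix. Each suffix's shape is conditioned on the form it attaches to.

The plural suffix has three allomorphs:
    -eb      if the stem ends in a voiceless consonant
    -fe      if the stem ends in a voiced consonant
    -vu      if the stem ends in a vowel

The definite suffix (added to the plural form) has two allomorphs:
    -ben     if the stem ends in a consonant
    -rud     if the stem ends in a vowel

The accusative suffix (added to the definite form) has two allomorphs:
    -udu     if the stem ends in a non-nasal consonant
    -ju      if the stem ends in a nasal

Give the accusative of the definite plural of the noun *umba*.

*umba* — final sound /a/ (a vowel) → -vu → *umbavu*.
Since the final sound of the plural form *umbavu* is /u/ (a vowel), it takes -rud, giving *umbavurud*.
The definite form *umbavurud*: final consonant = /d/, non-nasal → -udu → *umbavurududu*.

umbavurududu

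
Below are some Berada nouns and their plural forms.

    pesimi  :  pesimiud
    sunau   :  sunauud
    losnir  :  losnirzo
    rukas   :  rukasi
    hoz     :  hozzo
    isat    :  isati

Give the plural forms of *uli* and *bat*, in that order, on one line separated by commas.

uliud, bati

The suffix is conditioned by the final sound: -i when the stem ends in a voiceless consonant (*rukas*, *isat*); -zo when the stem ends in a voiced consonant (*losnir*, *hoz*); -ud when the stem ends in a vowel (*pesimi*, *sunau*).
*uli* — final sound /i/ (a vowel) → -ud → *uliud*.
Since the final sound of *bat* is /t/ (a voiceless consonant), it takes -i, giving *bati*.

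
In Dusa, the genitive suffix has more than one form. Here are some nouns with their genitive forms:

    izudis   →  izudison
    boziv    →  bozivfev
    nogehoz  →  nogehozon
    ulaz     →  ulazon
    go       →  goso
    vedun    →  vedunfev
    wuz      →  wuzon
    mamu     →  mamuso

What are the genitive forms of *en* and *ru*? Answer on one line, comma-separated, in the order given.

The alternation tracks the final sound of the stem — -on when the stem ends in a sibilant (*izudis*, *nogehoz*, *ulaz*, *wuz*); -fev when the stem ends in a non-sibilant consonant (*boziv*, *vedun*); -so when the stem ends in a vowel (*go*, *mamu*).
The final sound of *en* is /n/, which is a non-sibilant consonant, so the suffix is -fev, giving *enfev*.
The final sound of *ru* is /u/, which is a vowel, so the suffix is -so, giving *ruso*.

enfev, ruso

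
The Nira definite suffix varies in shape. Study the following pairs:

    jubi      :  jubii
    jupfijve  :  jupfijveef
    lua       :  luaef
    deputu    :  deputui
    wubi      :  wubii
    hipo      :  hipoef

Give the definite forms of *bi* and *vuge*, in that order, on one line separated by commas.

The alternation tracks the last vowel of the stem — -i when the last vowel of the stem is a high vowel (*jubi*, *deputu*, *wubi*); -ef when the last vowel of the stem is a non-high vowel (*jupfijve*, *lua*, *hipo*).
*bi*: last vowel = /i/, a high vowel → -i → *bii*.
*vuge*: last vowel = /e/, a non-high vowel → -ef → *vugeef*.

bii, vugeef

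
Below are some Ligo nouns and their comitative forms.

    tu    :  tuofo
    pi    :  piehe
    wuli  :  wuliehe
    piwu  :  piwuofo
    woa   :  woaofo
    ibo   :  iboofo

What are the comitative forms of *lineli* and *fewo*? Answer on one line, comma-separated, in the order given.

lineliehe, fewoofo

The alternation tracks the last vowel of the stem — -ehe when the last vowel of the stem is a front vowel (*pi*, *wuli*); -ofo when the last vowel of the stem is a back vowel (*tu*, *piwu*, *woa*, *ibo*).
Since the last vowel of *lineli* is /i/ (a front vowel), it takes -ehe, giving *lineliehe*.
*fewo* — last vowel /o/ (a back vowel) → -ofo → *fewoofo*.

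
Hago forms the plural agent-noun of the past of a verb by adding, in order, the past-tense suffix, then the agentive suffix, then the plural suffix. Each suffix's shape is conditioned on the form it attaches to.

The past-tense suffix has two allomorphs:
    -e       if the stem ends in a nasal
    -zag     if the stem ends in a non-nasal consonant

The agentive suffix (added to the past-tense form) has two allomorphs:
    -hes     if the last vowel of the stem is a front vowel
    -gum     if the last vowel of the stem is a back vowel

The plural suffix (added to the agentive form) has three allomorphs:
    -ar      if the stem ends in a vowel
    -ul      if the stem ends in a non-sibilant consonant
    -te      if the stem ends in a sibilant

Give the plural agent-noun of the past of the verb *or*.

*or* — final consonant /r/ (non-nasal) → -zag → *orzag*.
Since the last vowel of the past-tense form *orzag* is /a/ (a back vowel), it takes -gum, giving *orzaggum*.
The final sound of the agentive form *orzaggum* is /m/, which is a non-sibilant consonant, so the plural suffix is -ul, giving *orzaggumul*.

orzaggumul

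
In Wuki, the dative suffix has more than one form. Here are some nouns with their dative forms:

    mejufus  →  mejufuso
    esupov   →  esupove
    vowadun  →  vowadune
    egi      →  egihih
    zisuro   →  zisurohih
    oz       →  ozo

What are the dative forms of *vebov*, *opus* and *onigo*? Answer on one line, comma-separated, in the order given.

vebove, opuso, onigohih

Looking at the final sound of each stem: -o when the stem ends in a sibilant (*mejufus*, *oz*); -e when the stem ends in a non-sibilant consonant (*esupov*, *vowadun*); -hih when the stem ends in a vowel (*egi*, *zisuro*).
*vebov*: final sound = /v/, a non-sibilant consonant → -e → *vebove*.
Since the final sound of *opus* is /s/ (a sibilant), it takes -o, giving *opuso*.
The final sound of *onigo* is /o/, which is a vowel, so the suffix is -hih, giving *onigohih*.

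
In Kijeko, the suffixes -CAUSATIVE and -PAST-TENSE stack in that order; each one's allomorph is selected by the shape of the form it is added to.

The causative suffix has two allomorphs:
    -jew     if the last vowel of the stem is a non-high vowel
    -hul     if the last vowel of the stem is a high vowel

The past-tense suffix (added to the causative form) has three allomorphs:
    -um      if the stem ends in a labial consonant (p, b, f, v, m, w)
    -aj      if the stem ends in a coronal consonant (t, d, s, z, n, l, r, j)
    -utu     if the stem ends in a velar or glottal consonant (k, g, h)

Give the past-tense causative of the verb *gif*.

gifhulaj

Since the last vowel of *gif* is /i/ (a high vowel), it takes -hul, giving *gifhul*.
The causative form *gifhul* — final consonant /l/ (coronal) → -aj → *gifhulaj*.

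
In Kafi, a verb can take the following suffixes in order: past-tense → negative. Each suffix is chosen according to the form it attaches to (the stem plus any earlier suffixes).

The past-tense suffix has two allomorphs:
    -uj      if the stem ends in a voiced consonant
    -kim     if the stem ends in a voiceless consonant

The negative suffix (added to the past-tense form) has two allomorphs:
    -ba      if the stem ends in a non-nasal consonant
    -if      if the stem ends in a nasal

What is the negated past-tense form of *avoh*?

Since the final consonant of *avoh* is /h/ (voiceless), it takes -kim, giving *avohkim*.
The past-tense form *avohkim*: final consonant = /m/, a nasal → -if → *avohkimif*.

avohkimif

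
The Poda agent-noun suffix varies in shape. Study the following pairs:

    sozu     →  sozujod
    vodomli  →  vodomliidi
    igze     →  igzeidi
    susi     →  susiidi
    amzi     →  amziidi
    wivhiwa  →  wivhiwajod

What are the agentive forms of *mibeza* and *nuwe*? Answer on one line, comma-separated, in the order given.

Looking at the last vowel of each stem: -idi when the last vowel of the stem is a front vowel (*vodomli*, *igze*, *susi*, *amzi*); -jod when the last vowel of the stem is a back vowel (*sozu*, *wivhiwa*).
*mibeza*: last vowel = /a/, a back vowel → -jod → *mibezajod*.
Since the last vowel of *nuwe* is /e/ (a front vowel), it takes -idi, giving *nuweidi*.

mibezajod, nuweidi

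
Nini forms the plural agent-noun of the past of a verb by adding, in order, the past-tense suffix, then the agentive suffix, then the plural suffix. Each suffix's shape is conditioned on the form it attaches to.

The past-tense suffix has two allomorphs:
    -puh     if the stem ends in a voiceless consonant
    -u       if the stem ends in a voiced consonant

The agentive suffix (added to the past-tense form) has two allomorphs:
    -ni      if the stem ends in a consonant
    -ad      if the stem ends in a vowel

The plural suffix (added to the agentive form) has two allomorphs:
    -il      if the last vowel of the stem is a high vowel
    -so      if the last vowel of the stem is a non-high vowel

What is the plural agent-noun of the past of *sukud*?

sukuduadso

The final consonant of *sukud* is /d/, which is voiced, so the past-tense suffix is -u, giving *sukudu*.
The past-tense form *sukudu*: final sound = /u/, a vowel → -ad → *sukuduad*.
The last vowel of the agentive form *sukuduad* is /a/, which is a non-high vowel, so the plural suffix is -so, giving *sukuduadso*.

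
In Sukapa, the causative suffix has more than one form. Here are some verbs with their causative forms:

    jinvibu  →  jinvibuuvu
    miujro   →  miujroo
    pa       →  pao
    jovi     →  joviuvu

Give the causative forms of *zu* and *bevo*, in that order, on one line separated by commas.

zuuvu, bevoo

The suffix is conditioned by the last vowel: -uvu when the last vowel of the stem is a high vowel (*jinvibu*, *jovi*); -o when the last vowel of the stem is a non-high vowel (*miujro*, *pa*).
The last vowel of *zu* is /u/, which is a high vowel, so the suffix is -uvu, giving *zuuvu*.
The last vowel of *bevo* is /o/, which is a non-high vowel, so the suffix is -o, giving *bevoo*.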